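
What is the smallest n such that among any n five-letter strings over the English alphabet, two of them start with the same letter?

27

There are 26 possible first letters acting as pigeonholes.
With 26 five-letter strings over the English alphabet we could place one in each, avoiding any repeat.
One more forces some class to hold 2, so 26 + 1 = 27.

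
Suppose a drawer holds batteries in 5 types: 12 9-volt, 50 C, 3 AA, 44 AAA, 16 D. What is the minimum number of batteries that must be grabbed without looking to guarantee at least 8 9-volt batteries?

To avoid 9-volt batteries as long as possible, exhaust the other 4 types first.
The worst case draws every non-9-volt battery first: 50 + 3 + 44 + 16 = 113.
The next 8 draws are then forced to be 9-volt, giving 113 + 8 = 121.

121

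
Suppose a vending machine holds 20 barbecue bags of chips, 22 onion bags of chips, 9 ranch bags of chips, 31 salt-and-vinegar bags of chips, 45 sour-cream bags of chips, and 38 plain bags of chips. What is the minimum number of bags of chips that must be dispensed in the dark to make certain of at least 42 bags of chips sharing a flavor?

In the worst case we take at most 41 of each flavor, but all 20 barbecue, all 22 onion, all 9 ranch, all 31 salt-and-vinegar, and all 38 plain (fewer than 41), giving 20 + 22 + 9 + 31 + 41 + 38 = 161.
One more bag of chips then forces some flavor to 42, so 161 + 1 = 162.

162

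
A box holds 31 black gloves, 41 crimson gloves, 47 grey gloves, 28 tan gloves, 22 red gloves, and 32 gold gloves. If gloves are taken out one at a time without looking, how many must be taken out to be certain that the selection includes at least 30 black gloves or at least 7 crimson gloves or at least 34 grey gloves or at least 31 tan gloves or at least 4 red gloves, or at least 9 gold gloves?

The worst case stops just short of every target: 29 black, 6 crimson, 33 grey, all 28 tan, 3 red, 8 gold — 29 + 6 + 33 + 28 + 3 + 8 = 107 gloves.
One more glove must push some color to its target, so 107 + 1 = 108.

108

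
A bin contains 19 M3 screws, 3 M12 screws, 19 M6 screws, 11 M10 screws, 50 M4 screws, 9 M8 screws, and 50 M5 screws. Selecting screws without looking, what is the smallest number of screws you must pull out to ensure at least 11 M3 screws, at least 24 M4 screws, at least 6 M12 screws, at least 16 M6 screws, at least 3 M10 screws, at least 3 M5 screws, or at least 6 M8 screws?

61

Each of the 7 sizes has its own threshold; avoid all of them simultaneously.
The worst case stops just short of every target: 10 M3, all 3 M12, 15 M6, 2 M10, 23 M4, 5 M8, 2 M5 — 10 + 3 + 15 + 2 + 23 + 5 + 2 = 60 screws.
One more screw must push some size to its target, so 60 + 1 = 61.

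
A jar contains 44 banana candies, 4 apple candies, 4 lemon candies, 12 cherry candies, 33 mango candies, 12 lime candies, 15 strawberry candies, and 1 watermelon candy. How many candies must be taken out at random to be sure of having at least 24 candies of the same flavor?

In the worst case we take at most 23 of each flavor, but all 4 apple, all 4 lemon, all 12 cherry, all 12 lime, all 15 strawberry, and all 1 watermelon (fewer than 23), giving 23 + 4 + 4 + 12 + 23 + 12 + 15 + 1 = 94.
One more candy then forces some flavor to 24, so 94 + 1 = 95.

95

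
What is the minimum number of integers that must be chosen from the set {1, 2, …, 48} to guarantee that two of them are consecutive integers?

Partition {1, …, 48} into 24 pairs: {1,2}, {3,4}, …, {47,48}.
Choosing 24 integers — say the 24 even numbers 2, 4, …, 48 — takes one from each pair and avoids the property.
Choosing 25 forces two into the same pair by pigeonhole, and those are consecutive. So 25.

25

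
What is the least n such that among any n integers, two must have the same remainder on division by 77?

78

Two integers differ by a multiple of 77 exactly when they share a remainder mod 77.
There are 77 residue classes mod 77, so 77 integers can all lie in distinct classes.
One more integer must repeat a residue, giving a difference divisible by 77. So n = 77 + 1 = 78.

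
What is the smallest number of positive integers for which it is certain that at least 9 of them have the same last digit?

81

There are 10 possible last digits acting as pigeonholes.
With 10 × 8 = 80 positive integers we could place exactly 8 in each, with no class reaching 9.
One more forces some class to hold 9, so 80 + 1 = 81.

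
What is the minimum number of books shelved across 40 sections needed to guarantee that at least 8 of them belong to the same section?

There are 40 sections acting as pigeonholes.
With 40 × 7 = 280 books we could place exactly 7 in each, with no class reaching 8.
One more forces some class to hold 8, so 280 + 1 = 281.

281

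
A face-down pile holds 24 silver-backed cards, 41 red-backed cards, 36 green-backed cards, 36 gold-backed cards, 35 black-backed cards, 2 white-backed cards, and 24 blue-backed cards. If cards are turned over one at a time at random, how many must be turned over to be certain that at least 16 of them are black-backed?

179

To avoid black-backed cards as long as possible, exhaust the other 6 back colors first.
The worst case draws every non-black-backed card first: 24 + 41 + 36 + 36 + 2 + 24 = 163.
The next 16 draws are then forced to be black-backed, giving 163 + 16 = 179.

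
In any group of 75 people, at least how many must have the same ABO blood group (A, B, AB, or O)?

19

The 75 people fall into 4 ABO blood groups.
If each of the 4 ABO blood groups held at most 18, the total would be at most 4 × 18 = 72 < 75, a contradiction.
So at least one holds ⌈75/4⌉ = 19.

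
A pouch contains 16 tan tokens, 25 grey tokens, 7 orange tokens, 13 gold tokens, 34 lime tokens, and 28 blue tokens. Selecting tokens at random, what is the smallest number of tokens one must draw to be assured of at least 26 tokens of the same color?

In the worst case we take at most 25 of each color, but all 16 tan, all 7 orange, and all 13 gold (fewer than 25), giving 16 + 25 + 7 + 13 + 25 + 25 = 111.
One more token then forces some color to 26, so 111 + 1 = 112.

112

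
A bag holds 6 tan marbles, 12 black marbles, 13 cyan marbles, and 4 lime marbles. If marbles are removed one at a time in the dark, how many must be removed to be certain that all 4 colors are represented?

The hardest color to obtain is lime: we could draw every other marble first — 35 − 4 = 31 marbles — without a single lime one.
The next draw must be lime, so 31 + 1 = 32.

32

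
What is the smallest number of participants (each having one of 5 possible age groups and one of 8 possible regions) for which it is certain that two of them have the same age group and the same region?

There are 5 × 8 = 40 (age group, region) combinations acting as pigeonholes.
With 40 participants we could place one in each, avoiding any repeat.
One more forces some (age group, region) pair to hold 2, so 40 + 1 = 41.

41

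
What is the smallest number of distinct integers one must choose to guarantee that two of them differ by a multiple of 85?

Use the pigeonhole principle on residue classes: two integers differ by a multiple of 85 exactly when they share a remainder mod 85.
There are 85 residue classes mod 85, so 85 integers can all lie in distinct classes.
One more integer must repeat a residue, giving a difference divisible by 85. So n = 85 + 1 = 86.

86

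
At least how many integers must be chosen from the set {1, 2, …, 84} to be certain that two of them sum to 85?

Partition {1, …, 84} into 42 pairs: {1,84}, {2,83}, …, {42,43}.
Choosing 42 integers — say the integers 1 through 42 — takes one from each pair and avoids the property.
Choosing 43 forces two into the same pair by pigeonhole, and those sum to 85. So 43.

43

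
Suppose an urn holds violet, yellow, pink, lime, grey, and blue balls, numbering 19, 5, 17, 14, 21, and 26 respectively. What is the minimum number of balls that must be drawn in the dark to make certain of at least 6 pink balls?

The worst case draws every non-pink ball first: 19 + 5 + 14 + 21 + 26 = 85.
The next 6 draws are then forced to be pink, giving 85 + 6 = 91.

91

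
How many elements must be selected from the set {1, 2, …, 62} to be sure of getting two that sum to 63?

Partition {1, …, 62} into 31 pairs: {1,62}, {2,61}, …, {31,32}.
Choosing 31 integers — say the integers 1 through 31 — takes one from each pair and avoids the property.
Choosing 32 forces two into the same pair by pigeonhole, and those sum to 63. So 32.

32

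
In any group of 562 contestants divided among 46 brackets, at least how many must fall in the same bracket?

If each of the 46 brackets held at most 12, the total would be at most 46 × 12 = 552 < 562, a contradiction.
So at least one holds ⌈562/46⌉ = 13.

13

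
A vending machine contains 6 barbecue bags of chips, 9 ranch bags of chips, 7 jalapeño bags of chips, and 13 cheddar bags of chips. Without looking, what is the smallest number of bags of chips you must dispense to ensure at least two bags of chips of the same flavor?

The worst case takes 1 bag of chips of each flavor without reaching 2 of any: 4 × 1 = 4.
The next bag of chips must bring some flavor to 2, so 4 + 1 = 5.

5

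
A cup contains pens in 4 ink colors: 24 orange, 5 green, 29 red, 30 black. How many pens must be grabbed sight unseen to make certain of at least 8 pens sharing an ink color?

Treat the 4 ink colors as pigeonholes.
In the worst case we take at most 7 of each ink color, but all 5 green (fewer than 7), giving 7 + 5 + 7 + 7 = 26.
One more pen then forces some ink color to 8, so 26 + 1 = 27.

27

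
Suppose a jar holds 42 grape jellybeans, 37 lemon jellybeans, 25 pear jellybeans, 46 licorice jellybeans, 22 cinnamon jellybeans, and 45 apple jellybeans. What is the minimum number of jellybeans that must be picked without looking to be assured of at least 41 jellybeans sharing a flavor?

205

In the worst case we take at most 40 of each flavor, but all 37 lemon, all 25 pear, and all 22 cinnamon (fewer than 40), giving 40 + 37 + 25 + 40 + 22 + 40 = 204.
One more jellybean then forces some flavor to 41, so 204 + 1 = 205.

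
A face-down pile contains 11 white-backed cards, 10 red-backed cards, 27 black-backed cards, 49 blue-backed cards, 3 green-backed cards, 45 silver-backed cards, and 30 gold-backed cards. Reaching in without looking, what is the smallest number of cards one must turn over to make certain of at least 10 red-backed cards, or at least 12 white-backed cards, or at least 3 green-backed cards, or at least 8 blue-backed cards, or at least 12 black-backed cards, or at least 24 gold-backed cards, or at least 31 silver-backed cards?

94

Each of the 7 back colors has its own threshold; avoid all of them simultaneously.
The worst case stops just short of every target: 11 white-backed, 9 red-backed, 11 black-backed, 7 blue-backed, 2 green-backed, 30 silver-backed, 23 gold-backed — 11 + 9 + 11 + 7 + 2 + 30 + 23 = 93 cards.
One more card must push some back color to its target, so 93 + 1 = 94.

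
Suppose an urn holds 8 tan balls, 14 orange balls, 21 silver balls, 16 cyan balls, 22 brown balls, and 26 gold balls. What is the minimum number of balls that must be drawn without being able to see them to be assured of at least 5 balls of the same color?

25

Treat the 6 colors as pigeonholes.
The worst case takes 4 balls of each color without reaching 5 of any: 6 × 4 = 24.
The next ball must bring some color to 5, so 24 + 1 = 25.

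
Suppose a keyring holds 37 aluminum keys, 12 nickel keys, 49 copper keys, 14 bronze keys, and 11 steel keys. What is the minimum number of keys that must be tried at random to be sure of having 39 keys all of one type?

Treat the 5 types as pigeonholes.
In the worst case we take at most 38 of each type, but all 37 aluminum, all 12 nickel, all 14 bronze, and all 11 steel (fewer than 38), giving 37 + 12 + 38 + 14 + 11 = 112.
One more key then forces some type to 39, so 112 + 1 = 113.

113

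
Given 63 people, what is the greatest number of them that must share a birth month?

6

There are 12 months of the year, which serve as the pigeonholes.
If each of the 12 months of the year held at most 5, the total would be at most 12 × 5 = 60 < 63, a contradiction.
So at least one holds ⌈63/12⌉ = 6.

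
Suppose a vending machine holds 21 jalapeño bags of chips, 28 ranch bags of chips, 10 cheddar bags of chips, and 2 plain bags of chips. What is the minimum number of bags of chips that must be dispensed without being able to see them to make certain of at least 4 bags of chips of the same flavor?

Treat the 4 flavors as pigeonholes.
In the worst case we take at most 3 of each flavor, but all 2 plain (fewer than 3), giving 3 + 3 + 3 + 2 = 11.
One more bag of chips then forces some flavor to 4, so 11 + 1 = 12.

12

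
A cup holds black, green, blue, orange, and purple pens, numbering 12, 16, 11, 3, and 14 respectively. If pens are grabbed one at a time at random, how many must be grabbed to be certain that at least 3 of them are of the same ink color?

11

Treat the 5 ink colors as pigeonholes.
The worst case takes 2 pens of each ink color without reaching 3 of any: 5 × 2 = 10.
The next pen must bring some ink color to 3, so 10 + 1 = 11.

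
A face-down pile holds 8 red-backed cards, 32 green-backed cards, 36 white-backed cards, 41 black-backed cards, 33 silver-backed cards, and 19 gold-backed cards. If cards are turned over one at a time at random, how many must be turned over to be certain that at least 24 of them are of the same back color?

In the worst case we take at most 23 of each back color, but all 8 red-backed and all 19 gold-backed (fewer than 23), giving 8 + 23 + 23 + 23 + 23 + 19 = 119.
One more card then forces some back color to 24, so 119 + 1 = 120.

120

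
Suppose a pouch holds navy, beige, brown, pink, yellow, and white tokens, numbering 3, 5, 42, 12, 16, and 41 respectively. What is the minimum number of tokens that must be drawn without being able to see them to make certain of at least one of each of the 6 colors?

The hardest color to obtain is navy: we could draw every other token first — 119 − 3 = 116 tokens — without a single navy one.
The next draw must be navy, so 116 + 1 = 117.

117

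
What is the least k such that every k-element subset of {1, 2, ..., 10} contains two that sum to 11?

6

Partition {1, …, 10} into 5 pairs: {1,10}, {2,9}, …, {5,6}.
Choosing 5 integers — say the integers 1 through 5 — takes one from each pair and avoids the property.
Choosing 6 forces two into the same pair by pigeonhole, and those sum to 11. So 6.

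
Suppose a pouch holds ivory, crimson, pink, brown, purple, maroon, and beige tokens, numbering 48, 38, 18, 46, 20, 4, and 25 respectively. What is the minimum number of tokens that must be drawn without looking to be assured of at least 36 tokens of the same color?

In the worst case we take at most 35 of each color, but all 18 pink, all 20 purple, all 4 maroon, and all 25 beige (fewer than 35), giving 35 + 35 + 18 + 35 + 20 + 4 + 25 = 172.
One more token then forces some color to 36, so 172 + 1 = 173.

173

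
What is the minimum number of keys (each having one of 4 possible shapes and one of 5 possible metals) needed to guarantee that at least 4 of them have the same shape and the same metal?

There are 4 × 5 = 20 (shape, metal) combinations acting as pigeonholes.
With 20 × 3 = 60 keys we could place exactly 3 in each, with no (shape, metal) pair reaching 4.
One more forces some (shape, metal) pair to hold 4, so 60 + 1 = 61.

61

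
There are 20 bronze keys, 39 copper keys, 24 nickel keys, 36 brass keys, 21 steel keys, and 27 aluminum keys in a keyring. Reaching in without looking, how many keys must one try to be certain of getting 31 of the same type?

Treat the 6 types as pigeonholes.
In the worst case we take at most 30 of each type, but all 20 bronze, all 24 nickel, all 21 steel, and all 27 aluminum (fewer than 30), giving 20 + 30 + 24 + 30 + 21 + 27 = 152.
One more key then forces some type to 31, so 152 + 1 = 153.

153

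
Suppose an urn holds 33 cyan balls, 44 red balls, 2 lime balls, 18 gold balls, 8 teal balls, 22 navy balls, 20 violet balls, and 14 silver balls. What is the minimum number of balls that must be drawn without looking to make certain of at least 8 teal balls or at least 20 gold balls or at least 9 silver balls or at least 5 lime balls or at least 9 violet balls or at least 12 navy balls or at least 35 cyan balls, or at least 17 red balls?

104

The worst case stops just short of every target: all 33 cyan, 16 red, all 2 lime, all 18 gold, 7 teal, 11 navy, 8 violet, 8 silver — 33 + 16 + 2 + 18 + 7 + 11 + 8 + 8 = 103 balls.
One more ball must push some color to its target, so 103 + 1 = 104.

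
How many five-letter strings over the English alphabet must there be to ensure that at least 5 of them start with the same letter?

There are 26 possible first letters acting as pigeonholes.
With 26 × 4 = 104 five-letter strings over the English alphabet we could place exactly 4 in each, with no class reaching 5.
One more forces some class to hold 5, so 104 + 1 = 105.

105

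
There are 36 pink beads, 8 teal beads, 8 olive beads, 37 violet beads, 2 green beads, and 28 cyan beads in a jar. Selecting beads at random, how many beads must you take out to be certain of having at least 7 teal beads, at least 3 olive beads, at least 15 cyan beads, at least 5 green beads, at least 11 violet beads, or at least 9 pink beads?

The worst case stops just short of every target: 8 pink, 6 teal, 2 olive, 10 violet, all 2 green, 14 cyan — 8 + 6 + 2 + 10 + 2 + 14 = 42 beads.
One more bead must push some color to its target, so 42 + 1 = 43.

43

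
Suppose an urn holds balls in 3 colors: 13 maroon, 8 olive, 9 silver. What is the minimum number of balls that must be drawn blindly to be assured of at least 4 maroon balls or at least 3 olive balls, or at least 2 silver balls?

7

The worst case stops just short of every target: 3 maroon, 2 olive, 1 silver — 3 + 2 + 1 = 6 balls.
One more ball must push some color to its target, so 6 + 1 = 7.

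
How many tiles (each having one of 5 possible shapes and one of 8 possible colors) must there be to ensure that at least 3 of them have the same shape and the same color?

There are 5 × 8 = 40 (shape, color) combinations acting as pigeonholes.
With 40 × 2 = 80 tiles we could place exactly 2 in each, with no (shape, color) pair reaching 3.
One more forces some (shape, color) pair to hold 3, so 80 + 1 = 81.

81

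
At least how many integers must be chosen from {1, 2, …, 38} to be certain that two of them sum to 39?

20

Partition {1, …, 38} into 19 pairs: {1,38}, {2,37}, …, {19,20}.
Choosing 19 integers — say the integers 1 through 19 — takes one from each pair and avoids the property.
Choosing 20 forces two into the same pair by pigeonhole, and those sum to 39. So 20.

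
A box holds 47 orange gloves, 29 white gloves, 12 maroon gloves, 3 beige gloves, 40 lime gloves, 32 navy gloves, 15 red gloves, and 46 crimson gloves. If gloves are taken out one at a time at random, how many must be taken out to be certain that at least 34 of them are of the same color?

191

In the worst case we take at most 33 of each color, but all 29 white, all 12 maroon, all 3 beige, all 32 navy, and all 15 red (fewer than 33), giving 33 + 29 + 12 + 3 + 33 + 32 + 15 + 33 = 190.
One more glove then forces some color to 34, so 190 + 1 = 191.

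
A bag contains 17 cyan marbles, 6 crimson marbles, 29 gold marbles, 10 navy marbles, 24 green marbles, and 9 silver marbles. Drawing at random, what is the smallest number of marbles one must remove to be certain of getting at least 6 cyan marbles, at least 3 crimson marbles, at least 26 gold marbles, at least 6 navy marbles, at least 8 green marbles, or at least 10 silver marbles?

54

The worst case stops just short of every target: 5 cyan, 2 crimson, 25 gold, 5 navy, 7 green, 9 silver — 5 + 2 + 25 + 5 + 7 + 9 = 53 marbles.
One more marble must push some color to its target, so 53 + 1 = 54.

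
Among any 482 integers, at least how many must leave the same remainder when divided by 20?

25

If each of the 20 residue classes modulo 20 held at most 24, the total would be at most 20 × 24 = 480 < 482, a contradiction.
So at least one holds ⌈482/20⌉ = 25.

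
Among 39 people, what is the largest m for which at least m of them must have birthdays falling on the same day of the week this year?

The 39 people fall into 7 days of the week.
If each of the 7 days of the week held at most 5, the total would be at most 7 × 5 = 35 < 39, a contradiction.
So at least one holds ⌈39/7⌉ = 6.

6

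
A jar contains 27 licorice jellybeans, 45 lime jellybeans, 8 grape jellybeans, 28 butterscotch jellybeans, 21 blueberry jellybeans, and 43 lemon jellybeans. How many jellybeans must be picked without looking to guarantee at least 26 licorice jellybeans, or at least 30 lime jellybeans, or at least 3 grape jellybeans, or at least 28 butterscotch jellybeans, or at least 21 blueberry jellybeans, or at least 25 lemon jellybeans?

The worst case stops just short of every target: 25 licorice, 29 lime, 2 grape, 27 butterscotch, 20 blueberry, 24 lemon — 25 + 29 + 2 + 27 + 20 + 24 = 127 jellybeans.
One more jellybean must push some flavor to its target, so 127 + 1 = 128.

128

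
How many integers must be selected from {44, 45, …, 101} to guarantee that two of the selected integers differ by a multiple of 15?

Group the integers by remainder mod 15; there are 15 residue classes, each nonempty in this range.
Choosing one from each class (15 integers) avoids any shared remainder.
One more choice must repeat a class, so two differ by a multiple of 15. Hence 15 + 1 = 16.

16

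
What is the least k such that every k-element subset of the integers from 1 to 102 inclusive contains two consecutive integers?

Partition {1, …, 102} into 51 pairs: {1,2}, {3,4}, …, {101,102}.
Choosing 51 integers — say the 51 even numbers 2, 4, …, 102 — takes one from each pair and avoids the property.
Choosing 52 forces two into the same pair by pigeonhole, and those are consecutive. So 52.

52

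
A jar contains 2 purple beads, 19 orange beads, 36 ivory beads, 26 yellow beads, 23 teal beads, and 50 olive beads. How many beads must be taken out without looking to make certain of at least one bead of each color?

155

The hardest color to obtain is purple: we could draw every other bead first — 156 − 2 = 154 beads — without a single purple one.
The next draw must be purple, so 154 + 1 = 155.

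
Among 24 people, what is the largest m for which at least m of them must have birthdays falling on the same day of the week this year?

If each of the 7 days of the week held at most 3, the total would be at most 7 × 3 = 21 < 24, a contradiction.
So at least one holds ⌈24/7⌉ = 4.

4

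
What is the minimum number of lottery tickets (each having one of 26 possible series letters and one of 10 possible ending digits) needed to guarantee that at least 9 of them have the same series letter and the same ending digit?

2081

There are 26 × 10 = 260 (series letter, ending digit) combinations acting as pigeonholes.
With 260 × 8 = 2080 lottery tickets we could place exactly 8 in each, with no (series letter, ending digit) pair reaching 9.
One more forces some (series letter, ending digit) pair to hold 9, so 2080 + 1 = 2081.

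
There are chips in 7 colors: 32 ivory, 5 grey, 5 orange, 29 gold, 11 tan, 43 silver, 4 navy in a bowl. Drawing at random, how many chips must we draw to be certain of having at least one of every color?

126

The hardest color to obtain is navy: we could draw every other chip first — 129 − 4 = 125 chips — without a single navy one.
The next draw must be navy, so 125 + 1 = 126.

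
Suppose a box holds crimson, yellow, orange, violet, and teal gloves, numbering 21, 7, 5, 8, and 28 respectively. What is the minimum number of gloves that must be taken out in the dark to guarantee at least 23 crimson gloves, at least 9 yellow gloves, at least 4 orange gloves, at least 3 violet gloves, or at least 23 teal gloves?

The worst case stops just short of every target: all 21 crimson, all 7 yellow, 3 orange, 2 violet, 22 teal — 21 + 7 + 3 + 2 + 22 = 55 gloves.
One more glove must push some color to its target, so 55 + 1 = 56.

56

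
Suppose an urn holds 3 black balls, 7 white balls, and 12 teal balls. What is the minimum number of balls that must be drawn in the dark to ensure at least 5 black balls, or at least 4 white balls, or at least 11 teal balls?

17

The worst case stops just short of every target: all 3 black, 3 white, 10 teal — 3 + 3 + 10 = 16 balls.
One more ball must push some color to its target, so 16 + 1 = 17.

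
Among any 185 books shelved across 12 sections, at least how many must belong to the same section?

If each of the 12 sections held at most 15, the total would be at most 12 × 15 = 180 < 185, a contradiction.
So at least one holds ⌈185/12⌉ = 16.

16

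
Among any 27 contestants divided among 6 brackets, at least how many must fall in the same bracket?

The 27 contestants fall into 6 brackets.
If each of the 6 brackets held at most 4, the total would be at most 6 × 4 = 24 < 27, a contradiction.
So at least one holds ⌈27/6⌉ = 5.

5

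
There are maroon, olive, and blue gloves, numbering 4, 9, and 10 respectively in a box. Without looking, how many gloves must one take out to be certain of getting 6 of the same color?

In the worst case we take at most 5 of each color, but all 4 maroon (fewer than 5), giving 4 + 5 + 5 = 14.
One more glove then forces some color to 6, so 14 + 1 = 15.

15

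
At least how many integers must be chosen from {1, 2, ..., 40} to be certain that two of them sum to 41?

Partition {1, …, 40} into 20 pairs: {1,40}, {2,39}, …, {20,21}.
Choosing 20 integers — say the integers 1 through 20 — takes one from each pair and avoids the property.
Choosing 21 forces two into the same pair by pigeonhole, and those sum to 41. So 21.

21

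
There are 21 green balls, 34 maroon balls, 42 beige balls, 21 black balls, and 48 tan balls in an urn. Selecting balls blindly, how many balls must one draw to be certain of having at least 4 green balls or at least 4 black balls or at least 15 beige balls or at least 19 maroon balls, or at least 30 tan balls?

68

The worst case stops just short of every target: 3 green, 18 maroon, 14 beige, 3 black, 29 tan — 3 + 18 + 14 + 3 + 29 = 67 balls.
One more ball must push some color to its target, so 67 + 1 = 68.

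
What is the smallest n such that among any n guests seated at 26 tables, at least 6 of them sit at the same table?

131

There are 26 tables acting as pigeonholes.
With 26 × 5 = 130 guests we could place exactly 5 in each, with no class reaching 6.
One more forces some class to hold 6, so 130 + 1 = 131.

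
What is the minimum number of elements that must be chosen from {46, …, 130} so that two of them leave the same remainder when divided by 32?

Group the integers by remainder mod 32; there are 32 residue classes, each nonempty in this range.
Choosing one from each class (32 integers) avoids any shared remainder.
One more choice must repeat a class, so two differ by a multiple of 32. Hence 32 + 1 = 33.

33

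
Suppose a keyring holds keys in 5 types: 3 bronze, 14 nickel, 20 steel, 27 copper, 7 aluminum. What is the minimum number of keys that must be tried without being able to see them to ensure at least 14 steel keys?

To avoid steel keys as long as possible, exhaust the other 4 types first.
The worst case draws every non-steel key first: 3 + 14 + 27 + 7 = 51.
The next 14 draws are then forced to be steel, giving 51 + 14 = 65.

65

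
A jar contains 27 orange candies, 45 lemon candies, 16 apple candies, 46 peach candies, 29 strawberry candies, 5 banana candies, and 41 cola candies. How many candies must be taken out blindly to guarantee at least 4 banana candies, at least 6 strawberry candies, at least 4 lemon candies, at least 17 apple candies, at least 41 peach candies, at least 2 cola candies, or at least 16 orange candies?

84

The worst case stops just short of every target: 15 orange, 3 lemon, 16 apple, 40 peach, 5 strawberry, 3 banana, 1 cola — 15 + 3 + 16 + 40 + 5 + 3 + 1 = 83 candies.
One more candy must push some flavor to its target, so 83 + 1 = 84.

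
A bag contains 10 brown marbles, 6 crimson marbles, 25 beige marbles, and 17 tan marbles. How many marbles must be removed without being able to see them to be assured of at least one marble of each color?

53

The hardest color to obtain is crimson: we could draw every other marble first — 58 − 6 = 52 marbles — without a single crimson one.
The next draw must be crimson, so 52 + 1 = 53.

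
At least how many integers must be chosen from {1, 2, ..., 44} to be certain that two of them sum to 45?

23

Partition {1, …, 44} into 22 pairs: {1,44}, {2,43}, …, {22,23}.
Choosing 22 integers — say the integers 1 through 22 — takes one from each pair and avoids the property.
Choosing 23 forces two into the same pair by pigeonhole, and those sum to 45. So 23.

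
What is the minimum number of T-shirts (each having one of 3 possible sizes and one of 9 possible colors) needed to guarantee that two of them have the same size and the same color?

28

There are 3 × 9 = 27 (size, color) combinations acting as pigeonholes.
With 27 T-shirts we could place one in each, avoiding any repeat.
One more forces some (size, color) pair to hold 2, so 27 + 1 = 28.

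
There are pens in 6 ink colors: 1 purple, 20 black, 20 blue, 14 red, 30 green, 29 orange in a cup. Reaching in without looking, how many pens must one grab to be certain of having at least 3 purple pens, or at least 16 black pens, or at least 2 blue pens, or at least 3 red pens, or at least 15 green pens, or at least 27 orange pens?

60

The worst case stops just short of every target: all 1 purple, 15 black, 1 blue, 2 red, 14 green, 26 orange — 1 + 15 + 1 + 2 + 14 + 26 = 59 pens.
One more pen must push some ink color to its target, so 59 + 1 = 60.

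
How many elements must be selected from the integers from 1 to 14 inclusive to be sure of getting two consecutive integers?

Partition {1, …, 14} into 7 pairs: {1,2}, {3,4}, …, {13,14}.
Choosing 7 integers — say the 7 even numbers 2, 4, …, 14 — takes one from each pair and avoids the property.
Choosing 8 forces two into the same pair by pigeonhole, and those are consecutive. So 8.

8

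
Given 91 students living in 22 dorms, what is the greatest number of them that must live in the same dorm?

If each of the 22 dorms held at most 4, the total would be at most 22 × 4 = 88 < 91, a contradiction.
So at least one holds ⌈91/22⌉ = 5.

5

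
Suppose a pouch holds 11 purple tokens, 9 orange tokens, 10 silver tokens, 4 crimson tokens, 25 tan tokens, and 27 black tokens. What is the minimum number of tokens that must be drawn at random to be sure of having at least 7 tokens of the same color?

Treat the 6 colors as pigeonholes.
In the worst case we take at most 6 of each color, but all 4 crimson (fewer than 6), giving 6 + 6 + 6 + 4 + 6 + 6 = 34.
One more token then forces some color to 7, so 34 + 1 = 35.

35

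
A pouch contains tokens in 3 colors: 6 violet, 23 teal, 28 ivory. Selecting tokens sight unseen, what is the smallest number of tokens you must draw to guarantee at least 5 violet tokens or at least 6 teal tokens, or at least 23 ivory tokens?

The worst case stops just short of every target: 4 violet, 5 teal, 22 ivory — 4 + 5 + 22 = 31 tokens.
One more token must push some color to its target, so 31 + 1 = 32.

32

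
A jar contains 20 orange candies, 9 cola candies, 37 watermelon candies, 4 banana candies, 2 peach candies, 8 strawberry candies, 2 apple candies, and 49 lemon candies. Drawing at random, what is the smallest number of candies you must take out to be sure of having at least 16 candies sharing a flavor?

In the worst case we take at most 15 of each flavor, but all 9 cola, all 4 banana, all 2 peach, all 8 strawberry, and all 2 apple (fewer than 15), giving 15 + 9 + 15 + 4 + 2 + 8 + 2 + 15 = 70.
One more candy then forces some flavor to 16, so 70 + 1 = 71.

71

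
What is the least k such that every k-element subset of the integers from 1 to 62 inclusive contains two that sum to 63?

Partition {1, …, 62} into 31 pairs: {1,62}, {2,61}, …, {31,32}.
Choosing 31 integers — say the integers 1 through 31 — takes one from each pair and avoids the property.
Choosing 32 forces two into the same pair by pigeonhole, and those sum to 63. So 32.

32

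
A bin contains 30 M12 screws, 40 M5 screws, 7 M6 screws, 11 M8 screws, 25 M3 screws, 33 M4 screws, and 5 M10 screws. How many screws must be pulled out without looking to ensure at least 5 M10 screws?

The worst case draws every non-M10 screw first: 30 + 40 + 7 + 11 + 25 + 33 = 146.
The next 5 draws are then forced to be M10, giving 146 + 5 = 151.

151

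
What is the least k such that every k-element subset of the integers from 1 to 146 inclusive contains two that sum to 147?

Partition {1, …, 146} into 73 pairs: {1,146}, {2,145}, …, {73,74}.
Choosing 73 integers — say the integers 1 through 73 — takes one from each pair and avoids the property.
Choosing 74 forces two into the same pair by pigeonhole, and those sum to 147. So 74.

74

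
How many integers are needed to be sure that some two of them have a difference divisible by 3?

Two integers differ by a multiple of 3 exactly when they share a remainder mod 3.
There are 3 residue classes mod 3, so 3 integers can all lie in distinct classes.
One more integer must repeat a residue, giving a difference divisible by 3. So n = 3 + 1 = 4.

4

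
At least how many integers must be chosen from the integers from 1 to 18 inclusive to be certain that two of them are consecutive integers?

Partition {1, …, 18} into 9 pairs: {1,2}, {3,4}, …, {17,18}.
Choosing 9 integers — say the 9 even numbers 2, 4, …, 18 — takes one from each pair and avoids the property.
Choosing 10 forces two into the same pair by pigeonhole, and those are consecutive. So 10.

10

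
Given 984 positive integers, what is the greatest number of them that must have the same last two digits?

10

There are 100 possible two-digit endings, which serve as the pigeonholes.
If each of the 100 possible two-digit endings held at most 9, the total would be at most 100 × 9 = 900 < 984, a contradiction.
So at least one holds ⌈984/100⌉ = 10.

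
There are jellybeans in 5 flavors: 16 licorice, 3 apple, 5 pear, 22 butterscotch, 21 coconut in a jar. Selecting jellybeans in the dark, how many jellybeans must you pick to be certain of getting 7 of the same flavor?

Treat the 5 flavors as pigeonholes.
In the worst case we take at most 6 of each flavor, but all 3 apple and all 5 pear (fewer than 6), giving 6 + 3 + 5 + 6 + 6 = 26.
One more jellybean then forces some flavor to 7, so 26 + 1 = 27.

27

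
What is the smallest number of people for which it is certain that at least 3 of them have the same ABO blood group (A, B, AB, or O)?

9

There are 4 ABO blood groups acting as pigeonholes.
With 4 × 2 = 8 people we could place exactly 2 in each, with no class reaching 3.
One more forces some class to hold 3, so 8 + 1 = 9.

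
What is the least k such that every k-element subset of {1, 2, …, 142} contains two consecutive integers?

72

Partition {1, …, 142} into 71 pairs: {1,2}, {3,4}, …, {141,142}.
Choosing 71 integers — say the 71 even numbers 2, 4, …, 142 — takes one from each pair and avoids the property.
Choosing 72 forces two into the same pair by pigeonhole, and those are consecutive. So 72.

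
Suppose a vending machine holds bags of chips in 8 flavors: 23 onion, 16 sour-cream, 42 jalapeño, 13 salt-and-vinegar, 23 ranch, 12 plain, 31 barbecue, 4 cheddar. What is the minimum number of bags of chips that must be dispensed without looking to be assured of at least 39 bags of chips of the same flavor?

In the worst case we take at most 38 of each flavor, but all 23 onion, all 16 sour-cream, all 13 salt-and-vinegar, all 23 ranch, all 12 plain, all 31 barbecue, and all 4 cheddar (fewer than 38), giving 23 + 16 + 38 + 13 + 23 + 12 + 31 + 4 = 160.
One more bag of chips then forces some flavor to 39, so 160 + 1 = 161.

161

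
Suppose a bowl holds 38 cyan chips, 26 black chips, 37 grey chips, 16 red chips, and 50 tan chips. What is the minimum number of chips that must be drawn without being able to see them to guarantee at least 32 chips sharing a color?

Treat the 5 colors as pigeonholes.
In the worst case we take at most 31 of each color, but all 26 black and all 16 red (fewer than 31), giving 31 + 26 + 31 + 16 + 31 = 135.
One more chip then forces some color to 32, so 135 + 1 = 136.

136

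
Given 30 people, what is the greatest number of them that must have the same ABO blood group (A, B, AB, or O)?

8

If each of the 4 ABO blood groups held at most 7, the total would be at most 4 × 7 = 28 < 30, a contradiction.
So at least one holds ⌈30/4⌉ = 8.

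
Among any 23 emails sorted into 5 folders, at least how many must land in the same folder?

5

The 23 emails fall into 5 folders.
If each of the 5 folders held at most 4, the total would be at most 5 × 4 = 20 < 23, a contradiction.
So at least one holds ⌈23/5⌉ = 5.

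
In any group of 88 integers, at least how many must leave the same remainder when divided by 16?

The 88 integers fall into 16 residue classes modulo 16.
If each of the 16 residue classes modulo 16 held at most 5, the total would be at most 16 × 5 = 80 < 88, a contradiction.
So at least one holds ⌈88/16⌉ = 6.

6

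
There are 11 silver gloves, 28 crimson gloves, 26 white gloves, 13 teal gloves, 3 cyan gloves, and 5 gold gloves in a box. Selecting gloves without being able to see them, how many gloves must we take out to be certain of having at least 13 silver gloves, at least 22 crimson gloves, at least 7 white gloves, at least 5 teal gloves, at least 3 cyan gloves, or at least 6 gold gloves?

50

Each of the 6 colors has its own threshold; avoid all of them simultaneously.
The worst case stops just short of every target: all 11 silver, 21 crimson, 6 white, 4 teal, 2 cyan, 5 gold — 11 + 21 + 6 + 4 + 2 + 5 = 49 gloves.
One more glove must push some color to its target, so 49 + 1 = 50.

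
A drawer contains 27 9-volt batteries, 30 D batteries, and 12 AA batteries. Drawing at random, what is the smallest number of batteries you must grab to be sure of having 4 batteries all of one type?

Treat the 3 types as pigeonholes.
The worst case takes 3 batteries of each type without reaching 4 of any: 3 × 3 = 9.
The next battery must bring some type to 4, so 9 + 1 = 10.

10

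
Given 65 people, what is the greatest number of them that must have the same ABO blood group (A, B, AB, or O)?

There are 4 ABO blood groups, which serve as the pigeonholes.
If each of the 4 ABO blood groups held at most 16, the total would be at most 4 × 16 = 64 < 65, a contradiction.
So at least one holds ⌈65/4⌉ = 17.

17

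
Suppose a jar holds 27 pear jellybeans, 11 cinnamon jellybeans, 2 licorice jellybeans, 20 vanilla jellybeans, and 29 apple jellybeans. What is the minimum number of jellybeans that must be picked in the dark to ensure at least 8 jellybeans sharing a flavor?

In the worst case we take at most 7 of each flavor, but all 2 licorice (fewer than 7), giving 7 + 7 + 2 + 7 + 7 = 30.
One more jellybean then forces some flavor to 8, so 30 + 1 = 31.

31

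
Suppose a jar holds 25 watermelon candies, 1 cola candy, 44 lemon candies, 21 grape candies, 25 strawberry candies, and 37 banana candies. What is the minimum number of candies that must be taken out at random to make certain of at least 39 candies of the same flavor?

Treat the 6 flavors as pigeonholes.
In the worst case we take at most 38 of each flavor, but all 25 watermelon, all 1 cola, all 21 grape, all 25 strawberry, and all 37 banana (fewer than 38), giving 25 + 1 + 38 + 21 + 25 + 37 = 147.
One more candy then forces some flavor to 39, so 147 + 1 = 148.

148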